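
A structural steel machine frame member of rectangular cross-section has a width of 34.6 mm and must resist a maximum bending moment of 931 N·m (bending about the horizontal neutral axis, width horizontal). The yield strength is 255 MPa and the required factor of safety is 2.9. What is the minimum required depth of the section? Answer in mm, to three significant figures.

σ_allow = 255/2.9 = 87.93 MPa.
For a rectangular section σ = 6M/(bh²), so h² = 6M/(b σ_allow) = 6×931000/(34.6×87.93) = 1836 mm².
h = 42.85 mm.

h = 42.8 mm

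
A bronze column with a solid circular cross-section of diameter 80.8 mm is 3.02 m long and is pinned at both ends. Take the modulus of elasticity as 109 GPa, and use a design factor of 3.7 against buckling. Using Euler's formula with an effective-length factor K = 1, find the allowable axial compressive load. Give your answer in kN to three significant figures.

I = πd⁴/64 = π×80.8⁴/64 = 2.092×10^6 mm⁴.
Effective length L_e = KL = 1×3.02 m = 3020 mm.
Euler critical load P_cr = π²EI/L_e² = π²×109000×2.092×10^6/3020² = 246800 N.
P_allow = P_cr/n = 246800/3.7 = 66700 N.

P_allow = 66.7 kN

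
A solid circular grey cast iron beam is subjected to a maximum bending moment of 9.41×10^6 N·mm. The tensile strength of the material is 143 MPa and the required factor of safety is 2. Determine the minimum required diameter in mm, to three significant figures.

d = 110 mm

σ_allow = 143/2 = 71.50 MPa.
For a solid circular section σ = 32M/(πd³), so d³ = 32M/(π σ_allow) = 32×9410000/(π×71.50) = 1.341×10^6 mm³.
d = 110.3 mm.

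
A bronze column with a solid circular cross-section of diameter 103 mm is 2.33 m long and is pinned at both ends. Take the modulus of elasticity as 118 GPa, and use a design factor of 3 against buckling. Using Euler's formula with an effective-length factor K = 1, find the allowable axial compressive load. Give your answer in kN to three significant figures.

I = πd⁴/64 = π×103⁴/64 = 5.525×10^6 mm⁴.
Effective length L_e = KL = 1×2.33 m = 2330 mm.
Euler critical load P_cr = π²EI/L_e² = π²×118000×5.525×10^6/2330² = 1.185×10^6 N.
P_allow = P_cr/n = 1.185×10^6/3 = 395100 N.

P_allow = 395 kN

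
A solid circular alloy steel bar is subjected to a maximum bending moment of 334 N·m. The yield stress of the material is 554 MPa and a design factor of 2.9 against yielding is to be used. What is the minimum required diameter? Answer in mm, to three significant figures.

σ_allow = 554/2.9 = 191.0 MPa.
For a solid circular section σ = 32M/(πd³), so d³ = 32M/(π σ_allow) = 32×334000/(π×191.0) = 17810 mm³.
d = 26.11 mm.

d = 26.1 mm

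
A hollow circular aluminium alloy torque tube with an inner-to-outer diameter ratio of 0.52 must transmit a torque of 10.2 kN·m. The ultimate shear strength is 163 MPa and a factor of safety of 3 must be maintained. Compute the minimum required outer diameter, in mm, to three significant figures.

d_o = 101 mm

τ_allow = 163/3 = 54.33 MPa.
For a hollow shaft τ = 16T/[πd_o³(1−k⁴)] with k = 0.52, so 1−k⁴ = 0.9269.
d_o³ = 16T/[π τ_allow (1−k⁴)] = 16×1.0200×10^7/(π×54.33×0.9269) = 1.032×10^6 mm³.
d_o = 101.0 mm.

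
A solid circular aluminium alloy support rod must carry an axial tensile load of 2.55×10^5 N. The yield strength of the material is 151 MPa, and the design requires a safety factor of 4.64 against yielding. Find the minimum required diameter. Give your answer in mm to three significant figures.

d = 99.9 mm

Allowable stress σ_allow = 151/4.64 = 32.54 MPa.
Required area A = F/σ_allow = 255000/32.54 = 7836 mm².
A = πd²/4 → d = √(4A/π) = 99.88 mm.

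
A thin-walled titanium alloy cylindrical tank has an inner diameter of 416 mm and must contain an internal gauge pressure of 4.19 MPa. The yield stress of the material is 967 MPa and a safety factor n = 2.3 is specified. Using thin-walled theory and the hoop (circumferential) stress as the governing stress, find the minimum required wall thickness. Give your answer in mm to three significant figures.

t = 2.07 mm

σ_allow = 967/2.3 = 420.4 MPa.
Hoop stress σ_h = pD/(2t), so t = pD/(2σ_allow) = 4.19×416/(2×420.4) = 2.073 mm.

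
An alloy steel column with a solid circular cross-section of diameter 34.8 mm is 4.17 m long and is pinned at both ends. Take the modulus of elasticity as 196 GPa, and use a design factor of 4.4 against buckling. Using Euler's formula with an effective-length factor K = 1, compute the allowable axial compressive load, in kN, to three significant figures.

I = πd⁴/64 = π×34.8⁴/64 = 71990 mm⁴.
Effective length L_e = KL = 1×4.17 m = 4170 mm.
Euler critical load P_cr = π²EI/L_e² = π²×196000×71990/4170² = 8009 N.
P_allow = P_cr/n = 8009/4.4 = 1820 N.

P_allow = 1.82 kN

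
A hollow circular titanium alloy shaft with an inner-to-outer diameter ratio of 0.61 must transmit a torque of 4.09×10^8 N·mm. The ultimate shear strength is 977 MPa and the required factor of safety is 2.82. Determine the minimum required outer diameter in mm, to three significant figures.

τ_allow = 977/2.82 = 346.5 MPa.
For a hollow shaft τ = 16T/[πd_o³(1−k⁴)] with k = 0.61, so 1−k⁴ = 0.8615.
d_o³ = 16T/[π τ_allow (1−k⁴)] = 16×4.0900×10^8/(π×346.5×0.8615) = 6.979×10^6 mm³.
d_o = 191.1 mm.

d_o = 191 mm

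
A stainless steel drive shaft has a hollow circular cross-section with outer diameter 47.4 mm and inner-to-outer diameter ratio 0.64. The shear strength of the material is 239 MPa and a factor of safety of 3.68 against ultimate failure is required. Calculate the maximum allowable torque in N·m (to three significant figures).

T_allow = 1130 N·m

τ_allow = 239/3.68 = 64.95 MPa.
For a hollow shaft T_allow = τ_allow·πd_o³(1−k⁴)/16 with 1−k⁴ = 0.8322, so πd_o³(1−k⁴)/16 = 17400 mm³.
T_allow = 64.95×17400 = 1.130×10^6 N·mm = 1130 N·m.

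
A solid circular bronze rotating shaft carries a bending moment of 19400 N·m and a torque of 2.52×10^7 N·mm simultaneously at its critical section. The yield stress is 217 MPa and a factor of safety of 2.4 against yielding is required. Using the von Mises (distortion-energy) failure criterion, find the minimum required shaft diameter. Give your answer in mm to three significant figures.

σ_allow = σ_y/n = 217/2.4 = 90.42 MPa.
For a solid shaft σ_b = 32M/(πd³) and τ = 16T/(πd³), so the von Mises stress is σ' = (16/πd³)·√(4M²+3T²).
√(4M²+3T²) = √(4×(1.940×10^7)² + 3×(2.520×10^7)²) = 5.840×10^7 N·mm.
d³ = 16×5.840×10^7/(π×90.42) = 3.290×10^6 mm³.
d = 148.7 mm.

d = 149 mm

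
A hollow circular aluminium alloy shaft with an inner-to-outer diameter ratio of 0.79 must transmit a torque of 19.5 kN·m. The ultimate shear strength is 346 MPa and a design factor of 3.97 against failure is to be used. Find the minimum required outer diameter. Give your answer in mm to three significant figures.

τ_allow = 346/3.97 = 87.15 MPa.
For a hollow shaft τ = 16T/[πd_o³(1−k⁴)] with k = 0.79, so 1−k⁴ = 0.6105.
d_o³ = 16T/[π τ_allow (1−k⁴)] = 16×1.9500×10^7/(π×87.15×0.6105) = 1.867×10^6 mm³.
d_o = 123.1 mm.

d_o = 123 mm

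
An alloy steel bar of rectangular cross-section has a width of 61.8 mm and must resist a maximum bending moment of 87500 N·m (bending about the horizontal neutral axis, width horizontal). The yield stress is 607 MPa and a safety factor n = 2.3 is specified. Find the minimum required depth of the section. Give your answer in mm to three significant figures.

σ_allow = 607/2.3 = 263.9 MPa.
For a rectangular section σ = 6M/(bh²), so h² = 6M/(b σ_allow) = 6×8.7500×10^7/(61.8×263.9) = 32190 mm².
h = 179.4 mm.

h = 179 mm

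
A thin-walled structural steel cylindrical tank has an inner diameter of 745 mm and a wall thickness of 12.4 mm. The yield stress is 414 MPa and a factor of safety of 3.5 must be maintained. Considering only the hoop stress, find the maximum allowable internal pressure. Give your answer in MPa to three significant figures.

p_allow = 3.94 MPa

σ_allow = 414/3.5 = 118.3 MPa.
σ_h = pD/(2t) → p_allow = 2σ_allow t/D = 2×118.3×12.4/745 = 3.938 MPa.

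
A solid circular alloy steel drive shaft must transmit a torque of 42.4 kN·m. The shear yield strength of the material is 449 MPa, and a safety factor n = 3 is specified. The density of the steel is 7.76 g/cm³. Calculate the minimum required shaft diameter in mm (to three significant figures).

d = 113 mm

Allowable shear stress τ_allow = 449/3 = 149.7 MPa.
For a solid shaft τ = 16T/(πd³), so d³ = 16T/(π τ_allow) = 16×4.2400×10^7/(π×149.7) = 1.443×10^6 mm³.
d = (1.443×10^6)^(1/3) = 113.0 mm.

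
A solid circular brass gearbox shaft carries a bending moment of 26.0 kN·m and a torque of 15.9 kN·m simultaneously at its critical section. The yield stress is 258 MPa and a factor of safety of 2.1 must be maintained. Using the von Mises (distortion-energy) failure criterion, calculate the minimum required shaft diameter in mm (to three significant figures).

d = 135 mm

σ_allow = σ_y/n = 258/2.1 = 122.9 MPa.
For a solid shaft σ_b = 32M/(πd³) and τ = 16T/(πd³), so the von Mises stress is σ' = (16/πd³)·√(4M²+3T²).
√(4M²+3T²) = √(4×(2.600×10^7)² + 3×(1.590×10^7)²) = 5.884×10^7 N·mm.
d³ = 16×5.884×10^7/(π×122.9) = 2.439×10^6 mm³.
d = 134.6 mm.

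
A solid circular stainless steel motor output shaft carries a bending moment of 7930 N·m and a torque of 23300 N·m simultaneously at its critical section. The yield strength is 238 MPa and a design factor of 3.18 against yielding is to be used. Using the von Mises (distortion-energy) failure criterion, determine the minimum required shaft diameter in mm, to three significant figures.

d = 143 mm

σ_allow = σ_y/n = 238/3.18 = 74.84 MPa.
For a solid shaft σ_b = 32M/(πd³) and τ = 16T/(πd³), so the von Mises stress is σ' = (16/πd³)·√(4M²+3T²).
√(4M²+3T²) = √(4×(7.930×10^6)² + 3×(2.330×10^7)²) = 4.336×10^7 N·mm.
d³ = 16×4.336×10^7/(π×74.84) = 2.951×10^6 mm³.
d = 143.4 mm.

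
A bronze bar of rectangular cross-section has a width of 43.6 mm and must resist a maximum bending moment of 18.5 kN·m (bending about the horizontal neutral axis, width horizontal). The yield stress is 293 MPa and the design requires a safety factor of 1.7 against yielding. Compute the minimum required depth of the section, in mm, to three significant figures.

h = 122 mm

σ_allow = 293/1.7 = 172.4 MPa.
For a rectangular section σ = 6M/(bh²), so h² = 6M/(b σ_allow) = 6×1.8500×10^7/(43.6×172.4) = 14770 mm².
h = 121.5 mm.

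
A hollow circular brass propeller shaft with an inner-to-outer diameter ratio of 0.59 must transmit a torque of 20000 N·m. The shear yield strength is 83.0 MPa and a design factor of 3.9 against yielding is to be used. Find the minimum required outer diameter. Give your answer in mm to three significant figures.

τ_allow = 83.0/3.9 = 21.28 MPa.
For a hollow shaft τ = 16T/[πd_o³(1−k⁴)] with k = 0.59, so 1−k⁴ = 0.8788.
d_o³ = 16T/[π τ_allow (1−k⁴)] = 16×2.0000×10^7/(π×21.28×0.8788) = 5.446×10^6 mm³.
d_o = 175.9 mm.

d_o = 176 mm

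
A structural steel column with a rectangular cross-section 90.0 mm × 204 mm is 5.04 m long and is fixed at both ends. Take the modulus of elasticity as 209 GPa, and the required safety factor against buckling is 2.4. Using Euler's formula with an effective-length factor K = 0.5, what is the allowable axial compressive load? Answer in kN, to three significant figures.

Buckling occurs about the weak axis: I_min = h·b³/12 = 204×90.0³/12 = 1.239×10^7 mm⁴ (b = 90.0 mm is the smaller dimension).
Effective length L_e = KL = 0.5×5.04 m = 2520 mm.
Euler critical load P_cr = π²EI/L_e² = π²×209000×1.239×10^7/2520² = 4.026×10^6 N.
P_allow = P_cr/n = 4.026×10^6/2.4 = 1.677×10^6 N.

P_allow = 1680 kN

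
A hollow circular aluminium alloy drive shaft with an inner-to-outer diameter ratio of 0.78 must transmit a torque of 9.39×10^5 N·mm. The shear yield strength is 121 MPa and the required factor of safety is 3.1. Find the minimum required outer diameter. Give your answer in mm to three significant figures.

τ_allow = 121/3.1 = 39.03 MPa.
For a hollow shaft τ = 16T/[πd_o³(1−k⁴)] with k = 0.78, so 1−k⁴ = 0.6298.
d_o³ = 16T/[π τ_allow (1−k⁴)] = 16×939000/(π×39.03×0.6298) = 194500 mm³.
d_o = 57.94 mm.

d_o = 57.9 mm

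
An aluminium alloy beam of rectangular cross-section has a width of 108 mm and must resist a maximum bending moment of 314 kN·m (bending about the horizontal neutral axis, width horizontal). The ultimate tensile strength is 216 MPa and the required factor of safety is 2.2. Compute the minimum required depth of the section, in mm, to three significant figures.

h = 422 mm

σ_allow = 216/2.2 = 98.18 MPa.
For a rectangular section σ = 6M/(bh²), so h² = 6M/(b σ_allow) = 6×3.1400×10^8/(108×98.18) = 177700 mm².
h = 421.5 mm.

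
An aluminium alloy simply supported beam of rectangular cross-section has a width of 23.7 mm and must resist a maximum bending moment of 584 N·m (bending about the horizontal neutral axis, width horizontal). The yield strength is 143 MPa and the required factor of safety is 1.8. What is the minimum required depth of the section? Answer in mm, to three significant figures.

σ_allow = 143/1.8 = 79.44 MPa.
For a rectangular section σ = 6M/(bh²), so h² = 6M/(b σ_allow) = 6×584000/(23.7×79.44) = 1861 mm².
h = 43.14 mm.

h = 43.1 mm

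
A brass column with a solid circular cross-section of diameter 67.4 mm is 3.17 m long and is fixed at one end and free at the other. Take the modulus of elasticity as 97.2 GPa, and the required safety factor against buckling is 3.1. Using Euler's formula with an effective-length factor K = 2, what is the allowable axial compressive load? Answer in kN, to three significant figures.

P_allow = 7.80 kN

I = πd⁴/64 = π×67.4⁴/64 = 1.013×10^6 mm⁴.
Effective length L_e = KL = 2×3.17 m = 6340 mm.
Euler critical load P_cr = π²EI/L_e² = π²×97200×1.013×10^6/6340² = 24180 N.
P_allow = P_cr/n = 24180/3.1 = 7799 N.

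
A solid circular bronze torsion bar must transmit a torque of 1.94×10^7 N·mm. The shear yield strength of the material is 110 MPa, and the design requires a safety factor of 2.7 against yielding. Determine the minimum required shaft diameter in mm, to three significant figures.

Allowable shear stress τ_allow = 110/2.7 = 40.74 MPa.
For a solid shaft τ = 16T/(πd³), so d³ = 16T/(π τ_allow) = 16×1.9400×10^7/(π×40.74) = 2.425×10^6 mm³.
d = (2.425×10^6)^(1/3) = 134.4 mm.

d = 134 mm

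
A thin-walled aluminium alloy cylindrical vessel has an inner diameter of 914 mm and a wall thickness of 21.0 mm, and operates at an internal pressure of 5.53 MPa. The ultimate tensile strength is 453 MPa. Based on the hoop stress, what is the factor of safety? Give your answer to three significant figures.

n = 3.76

σ_h = pD/(2t) = 5.53×914/(2×21.0) = 120.3 MPa.
n = 453/120.3 = 3.764.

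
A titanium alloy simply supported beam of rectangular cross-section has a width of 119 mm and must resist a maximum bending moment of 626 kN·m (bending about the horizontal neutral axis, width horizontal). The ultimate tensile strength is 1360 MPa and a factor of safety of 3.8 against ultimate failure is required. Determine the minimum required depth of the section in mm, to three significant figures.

h = 297 mm

σ_allow = 1360/3.8 = 357.9 MPa.
For a rectangular section σ = 6M/(bh²), so h² = 6M/(b σ_allow) = 6×6.2600×10^8/(119×357.9) = 88190 mm².
h = 297.0 mm.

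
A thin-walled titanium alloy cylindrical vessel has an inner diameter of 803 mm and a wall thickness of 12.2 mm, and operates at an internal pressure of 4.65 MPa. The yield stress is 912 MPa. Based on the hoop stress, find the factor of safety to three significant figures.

σ_h = pD/(2t) = 4.65×803/(2×12.2) = 153.0 MPa.
n = 912/153.0 = 5.960.

n = 5.96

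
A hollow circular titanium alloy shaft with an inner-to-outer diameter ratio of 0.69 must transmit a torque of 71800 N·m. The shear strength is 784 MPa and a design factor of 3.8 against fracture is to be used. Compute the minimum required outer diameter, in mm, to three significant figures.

d_o = 132 mm

τ_allow = 784/3.8 = 206.3 MPa.
For a hollow shaft τ = 16T/[πd_o³(1−k⁴)] with k = 0.69, so 1−k⁴ = 0.7733.
d_o³ = 16T/[π τ_allow (1−k⁴)] = 16×7.1800×10^7/(π×206.3×0.7733) = 2.292×10^6 mm³.
d_o = 131.8 mm.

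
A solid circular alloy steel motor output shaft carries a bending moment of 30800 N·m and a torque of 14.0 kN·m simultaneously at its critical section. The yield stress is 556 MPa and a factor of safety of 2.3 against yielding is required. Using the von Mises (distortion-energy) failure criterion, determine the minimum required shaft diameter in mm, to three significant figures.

σ_allow = σ_y/n = 556/2.3 = 241.7 MPa.
For a solid shaft σ_b = 32M/(πd³) and τ = 16T/(πd³), so the von Mises stress is σ' = (16/πd³)·√(4M²+3T²).
√(4M²+3T²) = √(4×(3.080×10^7)² + 3×(1.400×10^7)²) = 6.620×10^7 N·mm.
d³ = 16×6.620×10^7/(π×241.7) = 1.395×10^6 mm³.
d = 111.7 mm.

d = 112 mm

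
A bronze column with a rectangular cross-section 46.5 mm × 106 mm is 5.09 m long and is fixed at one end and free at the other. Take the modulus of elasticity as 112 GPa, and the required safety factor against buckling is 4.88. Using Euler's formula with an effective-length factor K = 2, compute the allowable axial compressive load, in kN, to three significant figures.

P_allow = 1.94 kN

Buckling occurs about the weak axis: I_min = h·b³/12 = 106×46.5³/12 = 888100 mm⁴ (b = 46.5 mm is the smaller dimension).
Effective length L_e = KL = 2×5.09 m = 10180 mm.
Euler critical load P_cr = π²EI/L_e² = π²×112000×888100/10180² = 9473 N.
P_allow = P_cr/n = 9473/4.88 = 1941 N.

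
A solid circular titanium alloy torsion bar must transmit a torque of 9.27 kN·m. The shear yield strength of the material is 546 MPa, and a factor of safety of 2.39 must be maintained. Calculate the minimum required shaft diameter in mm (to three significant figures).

Allowable shear stress τ_allow = 546/2.39 = 228.5 MPa.
For a solid shaft τ = 16T/(πd³), so d³ = 16T/(π τ_allow) = 16×9270000/(π×228.5) = 206700 mm³.
d = (206700)^(1/3) = 59.12 mm.

d = 59.1 mm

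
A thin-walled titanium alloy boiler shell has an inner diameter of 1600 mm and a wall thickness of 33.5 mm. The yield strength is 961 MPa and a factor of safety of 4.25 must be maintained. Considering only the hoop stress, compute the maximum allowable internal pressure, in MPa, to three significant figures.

σ_allow = 961/4.25 = 226.1 MPa.
σ_h = pD/(2t) → p_allow = 2σ_allow t/D = 2×226.1×33.5/1600 = 9.469 MPa.

p_allow = 9.47 MPa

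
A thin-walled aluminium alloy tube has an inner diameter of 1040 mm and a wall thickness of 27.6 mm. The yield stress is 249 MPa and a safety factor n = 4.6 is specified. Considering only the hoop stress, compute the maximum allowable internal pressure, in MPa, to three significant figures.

σ_allow = 249/4.6 = 54.13 MPa.
σ_h = pD/(2t) → p_allow = 2σ_allow t/D = 2×54.13×27.6/1040 = 2.873 MPa.

p_allow = 2.87 MPa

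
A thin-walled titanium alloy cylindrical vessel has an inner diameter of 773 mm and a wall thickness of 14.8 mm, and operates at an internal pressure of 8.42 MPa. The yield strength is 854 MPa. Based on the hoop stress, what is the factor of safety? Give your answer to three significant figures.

σ_h = pD/(2t) = 8.42×773/(2×14.8) = 219.9 MPa.
n = 854/219.9 = 3.884.

n = 3.88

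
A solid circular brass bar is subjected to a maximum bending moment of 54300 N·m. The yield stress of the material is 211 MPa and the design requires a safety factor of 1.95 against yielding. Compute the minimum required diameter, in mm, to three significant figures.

d = 172 mm

σ_allow = 211/1.95 = 108.2 MPa.
For a solid circular section σ = 32M/(πd³), so d³ = 32M/(π σ_allow) = 32×5.4300×10^7/(π×108.2) = 5.112×10^6 mm³.
d = 172.3 mm.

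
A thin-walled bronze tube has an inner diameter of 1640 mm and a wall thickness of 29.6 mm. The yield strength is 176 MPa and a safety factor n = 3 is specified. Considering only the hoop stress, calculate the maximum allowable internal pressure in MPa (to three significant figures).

σ_allow = 176/3 = 58.67 MPa.
σ_h = pD/(2t) → p_allow = 2σ_allow t/D = 2×58.67×29.6/1640 = 2.118 MPa.

p_allow = 2.12 MPa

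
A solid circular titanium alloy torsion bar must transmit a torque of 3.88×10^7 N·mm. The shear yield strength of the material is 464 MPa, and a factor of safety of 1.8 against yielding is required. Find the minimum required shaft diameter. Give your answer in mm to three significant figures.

Allowable shear stress τ_allow = 464/1.8 = 257.8 MPa.
For a solid shaft τ = 16T/(πd³), so d³ = 16T/(π τ_allow) = 16×3.8800×10^7/(π×257.8) = 766600 mm³.
d = (766600)^(1/3) = 91.52 mm.

d = 91.5 mm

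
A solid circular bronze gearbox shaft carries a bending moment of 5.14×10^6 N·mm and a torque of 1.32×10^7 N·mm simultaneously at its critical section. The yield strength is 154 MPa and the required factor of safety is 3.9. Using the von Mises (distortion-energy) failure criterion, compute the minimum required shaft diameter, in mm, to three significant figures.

σ_allow = σ_y/n = 154/3.9 = 39.49 MPa.
For a solid shaft σ_b = 32M/(πd³) and τ = 16T/(πd³), so the von Mises stress is σ' = (16/πd³)·√(4M²+3T²).
√(4M²+3T²) = √(4×(5.140×10^6)² + 3×(1.320×10^7)²) = 2.507×10^7 N·mm.
d³ = 16×2.507×10^7/(π×39.49) = 3.233×10^6 mm³.
d = 147.9 mm.

d = 148 mm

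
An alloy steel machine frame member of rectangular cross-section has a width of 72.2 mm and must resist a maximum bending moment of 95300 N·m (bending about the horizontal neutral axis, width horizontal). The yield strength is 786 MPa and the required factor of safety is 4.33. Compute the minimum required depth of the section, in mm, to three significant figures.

h = 209 mm

σ_allow = 786/4.33 = 181.5 MPa.
For a rectangular section σ = 6M/(bh²), so h² = 6M/(b σ_allow) = 6×9.5300×10^7/(72.2×181.5) = 43630 mm².
h = 208.9 mm.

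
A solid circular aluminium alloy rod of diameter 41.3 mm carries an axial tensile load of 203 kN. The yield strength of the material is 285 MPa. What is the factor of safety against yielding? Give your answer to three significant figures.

n = 1.88

A = πd²/4 = 1340 mm².
σ = F/A = 203000/1340 = 151.5 MPa.
n = 285/151.5 = 1.881.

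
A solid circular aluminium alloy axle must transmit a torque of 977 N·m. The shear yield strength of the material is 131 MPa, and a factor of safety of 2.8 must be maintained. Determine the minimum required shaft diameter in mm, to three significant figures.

d = 47.4 mm

Allowable shear stress τ_allow = 131/2.8 = 46.79 MPa.
For a solid shaft τ = 16T/(πd³), so d³ = 16T/(π τ_allow) = 16×977000/(π×46.79) = 106400 mm³.
d = (106400)^(1/3) = 47.38 mm.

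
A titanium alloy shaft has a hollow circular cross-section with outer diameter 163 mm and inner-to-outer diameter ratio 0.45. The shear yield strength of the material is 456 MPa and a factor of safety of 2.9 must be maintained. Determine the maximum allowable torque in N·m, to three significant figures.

T_allow = 1.28×10^5 N·m

τ_allow = 456/2.9 = 157.2 MPa.
For a hollow shaft T_allow = τ_allow·πd_o³(1−k⁴)/16 with 1−k⁴ = 0.9590, so πd_o³(1−k⁴)/16 = 815500 mm³.
T_allow = 157.2×815500 = 1.282×10^8 N·mm = 128200 N·m.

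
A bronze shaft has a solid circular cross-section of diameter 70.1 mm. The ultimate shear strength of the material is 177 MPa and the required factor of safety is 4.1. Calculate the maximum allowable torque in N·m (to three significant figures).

T_allow = 2920 N·m

τ_allow = 177/4.1 = 43.17 MPa.
For a solid shaft T_allow = τ_allow·πd³/16; πd³/16 = π×70.1³/16 = 67640 mm³.
T_allow = 43.17×67640 = 2.920×10^6 N·mm = 2920 N·m.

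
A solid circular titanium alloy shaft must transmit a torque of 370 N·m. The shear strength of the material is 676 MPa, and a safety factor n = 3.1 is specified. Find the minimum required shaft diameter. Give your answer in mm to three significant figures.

d = 20.5 mm

Allowable shear stress τ_allow = 676/3.1 = 218.1 MPa.
For a solid shaft τ = 16T/(πd³), so d³ = 16T/(π τ_allow) = 16×370000/(π×218.1) = 8641 mm³.
d = (8641)^(1/3) = 20.52 mm.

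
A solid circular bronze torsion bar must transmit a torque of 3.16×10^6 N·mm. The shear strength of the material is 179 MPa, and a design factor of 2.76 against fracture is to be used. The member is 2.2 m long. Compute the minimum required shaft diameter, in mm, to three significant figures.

Allowable shear stress τ_allow = 179/2.76 = 64.86 MPa.
For a solid shaft τ = 16T/(πd³), so d³ = 16T/(π τ_allow) = 16×3160000/(π×64.86) = 248100 mm³.
d = (248100)^(1/3) = 62.84 mm.

d = 62.8 mm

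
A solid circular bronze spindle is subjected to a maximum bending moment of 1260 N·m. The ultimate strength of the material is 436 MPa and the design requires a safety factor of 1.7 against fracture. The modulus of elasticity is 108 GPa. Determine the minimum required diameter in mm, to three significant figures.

σ_allow = 436/1.7 = 256.5 MPa.
For a solid circular section σ = 32M/(πd³), so d³ = 32M/(π σ_allow) = 32×1260000/(π×256.5) = 50040 mm³.
d = 36.85 mm.

d = 36.9 mm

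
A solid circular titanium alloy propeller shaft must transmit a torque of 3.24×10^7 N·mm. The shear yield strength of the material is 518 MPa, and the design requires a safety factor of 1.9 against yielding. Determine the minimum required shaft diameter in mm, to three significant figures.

Allowable shear stress τ_allow = 518/1.9 = 272.6 MPa.
For a solid shaft τ = 16T/(πd³), so d³ = 16T/(π τ_allow) = 16×3.2400×10^7/(π×272.6) = 605300 mm³.
d = (605300)^(1/3) = 84.59 mm.

d = 84.6 mm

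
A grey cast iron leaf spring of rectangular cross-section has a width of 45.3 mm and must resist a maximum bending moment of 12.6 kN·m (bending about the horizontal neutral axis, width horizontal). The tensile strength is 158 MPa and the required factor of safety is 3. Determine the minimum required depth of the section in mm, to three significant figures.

σ_allow = 158/3 = 52.67 MPa.
For a rectangular section σ = 6M/(bh²), so h² = 6M/(b σ_allow) = 6×1.2600×10^7/(45.3×52.67) = 31690 mm².
h = 178.0 mm.

h = 178 mm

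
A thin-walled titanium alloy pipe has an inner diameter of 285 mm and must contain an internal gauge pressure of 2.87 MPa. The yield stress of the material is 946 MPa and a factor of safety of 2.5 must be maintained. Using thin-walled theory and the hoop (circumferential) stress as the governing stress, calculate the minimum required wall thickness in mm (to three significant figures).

σ_allow = 946/2.5 = 378.4 MPa.
Hoop stress σ_h = pD/(2t), so t = pD/(2σ_allow) = 2.87×285/(2×378.4) = 1.081 mm.

t = 1.08 mm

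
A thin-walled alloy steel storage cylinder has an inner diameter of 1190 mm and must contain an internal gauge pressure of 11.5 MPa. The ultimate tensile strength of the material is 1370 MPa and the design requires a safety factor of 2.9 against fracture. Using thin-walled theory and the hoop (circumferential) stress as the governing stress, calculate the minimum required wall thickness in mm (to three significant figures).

σ_allow = 1370/2.9 = 472.4 MPa.
Hoop stress σ_h = pD/(2t), so t = pD/(2σ_allow) = 11.5×1190/(2×472.4) = 14.48 mm.

t = 14.5 mm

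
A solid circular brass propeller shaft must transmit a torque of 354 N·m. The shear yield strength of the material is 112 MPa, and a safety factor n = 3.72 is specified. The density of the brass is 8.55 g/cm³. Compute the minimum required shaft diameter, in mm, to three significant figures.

d = 39.1 mm

Allowable shear stress τ_allow = 112/3.72 = 30.11 MPa.
For a solid shaft τ = 16T/(πd³), so d³ = 16T/(π τ_allow) = 16×354000/(π×30.11) = 59880 mm³.
d = (59880)^(1/3) = 39.12 mm.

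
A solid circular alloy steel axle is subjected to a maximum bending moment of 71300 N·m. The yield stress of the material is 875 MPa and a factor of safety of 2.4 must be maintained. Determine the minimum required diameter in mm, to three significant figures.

σ_allow = 875/2.4 = 364.6 MPa.
For a solid circular section σ = 32M/(πd³), so d³ = 32M/(π σ_allow) = 32×7.1300×10^7/(π×364.6) = 1.992×10^6 mm³.
d = 125.8 mm.

d = 126 mm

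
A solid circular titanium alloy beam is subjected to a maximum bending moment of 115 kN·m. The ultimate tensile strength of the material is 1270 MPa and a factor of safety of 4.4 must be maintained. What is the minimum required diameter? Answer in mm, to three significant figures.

σ_allow = 1270/4.4 = 288.6 MPa.
For a solid circular section σ = 32M/(πd³), so d³ = 32M/(π σ_allow) = 32×1.1500×10^8/(π×288.6) = 4.058×10^6 mm³.
d = 159.5 mm.

d = 160 mm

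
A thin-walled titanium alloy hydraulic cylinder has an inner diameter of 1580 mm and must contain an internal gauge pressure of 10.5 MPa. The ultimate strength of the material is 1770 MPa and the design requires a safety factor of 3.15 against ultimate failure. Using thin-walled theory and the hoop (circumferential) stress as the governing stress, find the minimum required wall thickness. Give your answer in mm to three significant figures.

σ_allow = 1770/3.15 = 561.9 MPa.
Hoop stress σ_h = pD/(2t), so t = pD/(2σ_allow) = 10.5×1580/(2×561.9) = 14.76 mm.

t = 14.8 mm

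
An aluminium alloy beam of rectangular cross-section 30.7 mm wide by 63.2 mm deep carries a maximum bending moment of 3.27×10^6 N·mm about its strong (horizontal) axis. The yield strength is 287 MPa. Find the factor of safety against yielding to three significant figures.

Section modulus S = bh²/6 = 30.7×63.2²/6 = 20440 mm³.
σ = M/S = 3270000/20440 = 160.0 MPa.
n = 287/160.0 = 1.794.

n = 1.79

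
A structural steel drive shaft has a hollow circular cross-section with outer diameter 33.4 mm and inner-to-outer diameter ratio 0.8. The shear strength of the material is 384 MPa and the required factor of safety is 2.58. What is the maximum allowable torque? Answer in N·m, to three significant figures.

τ_allow = 384/2.58 = 148.8 MPa.
For a hollow shaft T_allow = τ_allow·πd_o³(1−k⁴)/16 with 1−k⁴ = 0.5904, so πd_o³(1−k⁴)/16 = 4319 mm³.
T_allow = 148.8×4319 = 642900 N·mm = 642.9 N·m.

T_allow = 643 N·m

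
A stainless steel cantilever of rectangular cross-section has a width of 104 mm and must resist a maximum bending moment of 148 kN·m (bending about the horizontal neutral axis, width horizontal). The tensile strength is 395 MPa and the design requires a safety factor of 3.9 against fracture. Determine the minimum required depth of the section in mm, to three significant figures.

σ_allow = 395/3.9 = 101.3 MPa.
For a rectangular section σ = 6M/(bh²), so h² = 6M/(b σ_allow) = 6×1.4800×10^8/(104×101.3) = 84300 mm².
h = 290.4 mm.

h = 290 mm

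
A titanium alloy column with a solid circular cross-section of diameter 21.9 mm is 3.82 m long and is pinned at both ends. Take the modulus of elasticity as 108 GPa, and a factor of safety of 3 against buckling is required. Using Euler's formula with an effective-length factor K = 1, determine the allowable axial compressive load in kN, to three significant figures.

I = πd⁴/64 = π×21.9⁴/64 = 11290 mm⁴.
Effective length L_e = KL = 1×3.82 m = 3820 mm.
Euler critical load P_cr = π²EI/L_e² = π²×108000×11290/3820² = 824.8 N.
P_allow = P_cr/n = 824.8/3 = 274.9 N.

P_allow = 0.275 kN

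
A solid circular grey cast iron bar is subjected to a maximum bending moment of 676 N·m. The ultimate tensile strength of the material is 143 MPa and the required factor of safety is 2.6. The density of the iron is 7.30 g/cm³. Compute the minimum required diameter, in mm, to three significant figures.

σ_allow = 143/2.6 = 55.00 MPa.
For a solid circular section σ = 32M/(πd³), so d³ = 32M/(π σ_allow) = 32×676000/(π×55.00) = 125200 mm³.
d = 50.03 mm.

d = 50.0 mm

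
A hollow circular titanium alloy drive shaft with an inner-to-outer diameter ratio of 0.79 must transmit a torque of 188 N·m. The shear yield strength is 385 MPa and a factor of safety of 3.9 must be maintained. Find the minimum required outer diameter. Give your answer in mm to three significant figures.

d_o = 25.1 mm

τ_allow = 385/3.9 = 98.72 MPa.
For a hollow shaft τ = 16T/[πd_o³(1−k⁴)] with k = 0.79, so 1−k⁴ = 0.6105.
d_o³ = 16T/[π τ_allow (1−k⁴)] = 16×188000/(π×98.72×0.6105) = 15890 mm³.
d_o = 25.14 mm.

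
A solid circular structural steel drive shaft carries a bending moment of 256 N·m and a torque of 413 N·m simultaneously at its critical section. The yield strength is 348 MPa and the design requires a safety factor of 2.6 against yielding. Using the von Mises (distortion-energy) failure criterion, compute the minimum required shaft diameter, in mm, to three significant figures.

d = 32.2 mm

σ_allow = σ_y/n = 348/2.6 = 133.8 MPa.
For a solid shaft σ_b = 32M/(πd³) and τ = 16T/(πd³), so the von Mises stress is σ' = (16/πd³)·√(4M²+3T²).
√(4M²+3T²) = √(4×(256000)² + 3×(413000)²) = 879700 N·mm.
d³ = 16×879700/(π×133.8) = 33470 mm³.
d = 32.23 mm.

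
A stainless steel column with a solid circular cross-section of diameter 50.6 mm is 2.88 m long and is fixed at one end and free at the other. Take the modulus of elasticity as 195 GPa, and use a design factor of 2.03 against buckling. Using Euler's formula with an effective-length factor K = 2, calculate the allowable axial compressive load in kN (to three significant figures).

P_allow = 9.20 kN

I = πd⁴/64 = π×50.6⁴/64 = 321800 mm⁴.
Effective length L_e = KL = 2×2.88 m = 5760 mm.
Euler critical load P_cr = π²EI/L_e² = π²×195000×321800/5760² = 18670 N.
P_allow = P_cr/n = 18670/2.03 = 9195 N.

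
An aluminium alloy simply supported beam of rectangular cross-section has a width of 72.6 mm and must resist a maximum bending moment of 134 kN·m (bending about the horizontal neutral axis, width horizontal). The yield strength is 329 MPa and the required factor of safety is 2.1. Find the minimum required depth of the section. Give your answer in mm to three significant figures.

h = 266 mm

σ_allow = 329/2.1 = 156.7 MPa.
For a rectangular section σ = 6M/(bh²), so h² = 6M/(b σ_allow) = 6×1.3400×10^8/(72.6×156.7) = 70690 mm².
h = 265.9 mm.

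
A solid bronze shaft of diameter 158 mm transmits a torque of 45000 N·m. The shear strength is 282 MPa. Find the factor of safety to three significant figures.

n = 4.85

τ = 16T/(πd³) = 16×4.5000×10^7/(π×158³) = 58.10 MPa.
n = τ_limit/τ = 282/58.10 = 4.853.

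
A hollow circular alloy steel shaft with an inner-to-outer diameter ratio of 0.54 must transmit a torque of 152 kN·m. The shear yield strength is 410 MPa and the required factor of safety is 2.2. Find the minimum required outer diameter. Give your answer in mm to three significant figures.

d_o = 166 mm

τ_allow = 410/2.2 = 186.4 MPa.
For a hollow shaft τ = 16T/[πd_o³(1−k⁴)] with k = 0.54, so 1−k⁴ = 0.9150.
d_o³ = 16T/[π τ_allow (1−k⁴)] = 16×1.5200×10^8/(π×186.4×0.9150) = 4.540×10^6 mm³.
d_o = 165.6 mm.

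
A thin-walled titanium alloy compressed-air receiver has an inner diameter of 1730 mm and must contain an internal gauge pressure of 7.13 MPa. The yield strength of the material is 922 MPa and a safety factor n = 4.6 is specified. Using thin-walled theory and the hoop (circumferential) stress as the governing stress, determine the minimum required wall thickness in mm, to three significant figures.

t = 30.8 mm

σ_allow = 922/4.6 = 200.4 MPa.
Hoop stress σ_h = pD/(2t), so t = pD/(2σ_allow) = 7.13×1730/(2×200.4) = 30.77 mm.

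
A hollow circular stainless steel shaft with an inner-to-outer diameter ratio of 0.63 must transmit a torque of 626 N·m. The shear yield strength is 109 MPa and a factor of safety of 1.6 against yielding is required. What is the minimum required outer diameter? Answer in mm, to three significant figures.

τ_allow = 109/1.6 = 68.12 MPa.
For a hollow shaft τ = 16T/[πd_o³(1−k⁴)] with k = 0.63, so 1−k⁴ = 0.8425.
d_o³ = 16T/[π τ_allow (1−k⁴)] = 16×626000/(π×68.12×0.8425) = 55550 mm³.
d_o = 38.16 mm.

d_o = 38.2 mm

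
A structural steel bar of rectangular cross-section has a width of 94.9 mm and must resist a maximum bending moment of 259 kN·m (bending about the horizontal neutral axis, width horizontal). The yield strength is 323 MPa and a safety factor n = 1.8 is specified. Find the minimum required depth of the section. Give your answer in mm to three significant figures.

σ_allow = 323/1.8 = 179.4 MPa.
For a rectangular section σ = 6M/(bh²), so h² = 6M/(b σ_allow) = 6×2.5900×10^8/(94.9×179.4) = 91250 mm².
h = 302.1 mm.

h = 302 mm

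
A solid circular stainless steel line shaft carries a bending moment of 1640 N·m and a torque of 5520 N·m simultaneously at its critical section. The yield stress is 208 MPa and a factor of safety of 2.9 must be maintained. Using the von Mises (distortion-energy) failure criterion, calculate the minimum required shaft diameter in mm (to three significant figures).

d = 89.5 mm

σ_allow = σ_y/n = 208/2.9 = 71.72 MPa.
For a solid shaft σ_b = 32M/(πd³) and τ = 16T/(πd³), so the von Mises stress is σ' = (16/πd³)·√(4M²+3T²).
√(4M²+3T²) = √(4×(1.640×10^6)² + 3×(5.520×10^6)²) = 1.011×10^7 N·mm.
d³ = 16×1.011×10^7/(π×71.72) = 717700 mm³.
d = 89.53 mm.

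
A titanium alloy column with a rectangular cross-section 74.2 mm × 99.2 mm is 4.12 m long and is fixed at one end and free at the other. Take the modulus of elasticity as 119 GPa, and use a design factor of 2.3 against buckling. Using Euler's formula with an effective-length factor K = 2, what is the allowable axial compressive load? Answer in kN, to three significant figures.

P_allow = 25.4 kN

Buckling occurs about the weak axis: I_min = h·b³/12 = 99.2×74.2³/12 = 3.377×10^6 mm⁴ (b = 74.2 mm is the smaller dimension).
Effective length L_e = KL = 2×4.12 m = 8240 mm.
Euler critical load P_cr = π²EI/L_e² = π²×119000×3.377×10^6/8240² = 58420 N.
P_allow = P_cr/n = 58420/2.3 = 25400 N.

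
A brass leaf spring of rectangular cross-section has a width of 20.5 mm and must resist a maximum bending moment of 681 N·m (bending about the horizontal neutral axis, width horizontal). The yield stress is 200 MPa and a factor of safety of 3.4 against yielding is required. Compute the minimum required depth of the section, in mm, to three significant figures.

h = 58.2 mm

σ_allow = 200/3.4 = 58.82 MPa.
For a rectangular section σ = 6M/(bh²), so h² = 6M/(b σ_allow) = 6×681000/(20.5×58.82) = 3388 mm².
h = 58.21 mm.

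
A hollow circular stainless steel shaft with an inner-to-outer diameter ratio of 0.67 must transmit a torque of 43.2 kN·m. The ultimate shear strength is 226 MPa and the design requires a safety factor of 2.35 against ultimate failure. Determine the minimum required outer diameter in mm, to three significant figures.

τ_allow = 226/2.35 = 96.17 MPa.
For a hollow shaft τ = 16T/[πd_o³(1−k⁴)] with k = 0.67, so 1−k⁴ = 0.7985.
d_o³ = 16T/[π τ_allow (1−k⁴)] = 16×4.3200×10^7/(π×96.17×0.7985) = 2.865×10^6 mm³.
d_o = 142.0 mm.

d_o = 142 mm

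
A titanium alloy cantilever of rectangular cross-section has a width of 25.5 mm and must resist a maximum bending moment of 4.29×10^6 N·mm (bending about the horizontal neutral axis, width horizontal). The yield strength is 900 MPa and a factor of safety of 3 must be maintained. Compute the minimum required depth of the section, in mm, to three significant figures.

h = 58.0 mm

σ_allow = 900/3 = 300.0 MPa.
For a rectangular section σ = 6M/(bh²), so h² = 6M/(b σ_allow) = 6×4290000/(25.5×300.0) = 3365 mm².
h = 58.01 mm.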